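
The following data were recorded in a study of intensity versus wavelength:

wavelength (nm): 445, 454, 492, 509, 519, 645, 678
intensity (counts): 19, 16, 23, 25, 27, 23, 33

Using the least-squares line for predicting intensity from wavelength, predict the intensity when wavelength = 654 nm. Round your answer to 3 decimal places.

29.073

n = 7, Σx = 3742, Σy = 166, Σxy = 90982, Σx² = 2050356
Sxx = Σx² − (Σx)²/n = 2050356 − 2000366.285714 = 49989.714286
Sxy = Σxy − (Σx)(Σy)/n = 90982 − 88738.857143 = 2243.142857
b = Sxy/Sxx = 2243.142857/49989.714286 = 0.044872
a = ȳ − b·x̄ = 23.714286 − 0.044872·534.571429 = -0.273050
ŷ(654) = a + b·654 = -0.273050 + 0.044872·654 = 29.073295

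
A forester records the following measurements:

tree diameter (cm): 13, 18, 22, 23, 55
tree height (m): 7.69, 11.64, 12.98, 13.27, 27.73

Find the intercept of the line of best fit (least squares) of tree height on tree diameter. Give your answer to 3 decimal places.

n = 5, Σx = 131, Σy = 73.31, Σxy = 2425.41, Σx² = 4531
Sxx = Σx² − (Σx)²/n = 4531 − 3432.2 = 1098.8
Sxy = Σxy − (Σx)(Σy)/n = 2425.41 − 1920.722 = 504.688
b = Sxy/Sxx = 504.688/1098.8 = 0.459308
a = ȳ − b·x̄ = 14.662 − 0.459308·26.2 = 2.628122

2.628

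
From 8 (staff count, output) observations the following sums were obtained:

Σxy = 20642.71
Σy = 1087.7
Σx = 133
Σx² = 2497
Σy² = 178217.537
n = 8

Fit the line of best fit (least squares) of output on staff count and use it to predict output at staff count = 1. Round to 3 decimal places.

Sxx = Σx² − (Σx)²/n = 2497 − 2211.125 = 285.875
Sxy = Σxy − (Σx)(Σy)/n = 20642.71 − 18083.0125 = 2559.6975
b = Sxy/Sxx = 2559.6975/285.875 = 8.953905
a = ȳ − b·x̄ = 135.9625 − 8.953905·16.625 = -12.896165
ŷ(1) = a + b·1 = -12.896165 + 8.953905·1 = -3.942261

-3.942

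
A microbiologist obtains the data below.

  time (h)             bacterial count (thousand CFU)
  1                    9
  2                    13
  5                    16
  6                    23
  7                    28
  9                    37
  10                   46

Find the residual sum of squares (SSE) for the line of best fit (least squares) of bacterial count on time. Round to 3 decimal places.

n = 7, Σx = 40, Σy = 172, Σxy = 1242, Σx² = 296, Σy² = 5304
Sxx = Σx² − (Σx)²/n = 296 − 228.571429 = 67.428571
Sxy = Σxy − (Σx)(Σy)/n = 1242 − 982.857143 = 259.142857
Syy = Σy² − (Σy)²/n = 5304 − 4226.285714 = 1077.714286
b = Sxy/Sxx = 259.142857/67.428571 = 3.843220
SSE = Syy − b·Sxy = 1077.714286 − 3.843220·259.142857 = 81.771186

81.771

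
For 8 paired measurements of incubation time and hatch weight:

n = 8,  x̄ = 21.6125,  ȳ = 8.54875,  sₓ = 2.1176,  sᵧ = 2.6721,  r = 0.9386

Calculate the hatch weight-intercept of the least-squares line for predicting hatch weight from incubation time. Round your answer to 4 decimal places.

-17.0486

b = r · sᵧ/sₓ = 0.9386 · 2.6721/2.1176 = 1.184375
a = ȳ − b·x̄ = 8.54875 − 1.184375·21.6125 = -17.048560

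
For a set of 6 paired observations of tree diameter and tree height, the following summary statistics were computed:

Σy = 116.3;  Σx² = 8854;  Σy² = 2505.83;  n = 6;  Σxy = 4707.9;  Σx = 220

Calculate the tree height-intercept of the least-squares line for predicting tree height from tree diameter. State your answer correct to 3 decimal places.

-1.274

Sxx = Σx² − (Σx)²/n = 8854 − 8066.666667 = 787.333333
Sxy = Σxy − (Σx)(Σy)/n = 4707.9 − 4264.333333 = 443.566667
b = Sxy/Sxx = 443.566667/787.333333 = 0.563378
a = ȳ − b·x̄ = 19.383333 − 0.563378·36.666667 = -1.273878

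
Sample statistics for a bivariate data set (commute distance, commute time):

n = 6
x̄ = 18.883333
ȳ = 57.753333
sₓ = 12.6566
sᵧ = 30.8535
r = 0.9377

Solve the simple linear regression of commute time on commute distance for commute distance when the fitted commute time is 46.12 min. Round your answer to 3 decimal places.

b = r · sᵧ/sₓ = 0.9377 · 30.8535/12.6566 = 2.285869
a = ȳ − b·x̄ = 57.753333 − 2.285869·18.883333 = 14.588511
Set a + b·x = 46.12: x = (46.12 − 14.588511) / 2.285869 = 13.794094

13.794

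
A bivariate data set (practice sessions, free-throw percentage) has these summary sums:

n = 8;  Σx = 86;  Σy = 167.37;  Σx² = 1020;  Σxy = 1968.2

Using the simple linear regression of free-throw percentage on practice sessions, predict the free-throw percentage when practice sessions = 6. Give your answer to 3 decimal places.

12.517

Sxx = Σx² − (Σx)²/n = 1020 − 924.5 = 95.5
Sxy = Σxy − (Σx)(Σy)/n = 1968.2 − 1799.2275 = 168.9725
b = Sxy/Sxx = 168.9725/95.5 = 1.769346
a = ȳ − b·x̄ = 20.92125 − 1.769346·10.75 = 1.900785
ŷ(6) = a + b·6 = 1.900785 + 1.769346·6 = 12.516859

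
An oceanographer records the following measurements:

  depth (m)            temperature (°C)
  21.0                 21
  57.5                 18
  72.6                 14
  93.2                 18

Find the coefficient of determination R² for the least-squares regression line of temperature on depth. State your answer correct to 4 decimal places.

0.4015

n = 4, Σx = 244.3, Σy = 71, Σxy = 4170, Σx² = 17704.25, Σy² = 1285
Sxx = Σx² − (Σx)²/n = 17704.25 − 14920.6225 = 2783.6275
Sxy = Σxy − (Σx)(Σy)/n = 4170 − 4336.325 = -166.325
Syy = Σy² − (Σy)²/n = 1285 − 1260.25 = 24.75
R² = Sxy²/(Sxx·Syy) = (-166.325)²/(2783.6275·24.75) = 0.401540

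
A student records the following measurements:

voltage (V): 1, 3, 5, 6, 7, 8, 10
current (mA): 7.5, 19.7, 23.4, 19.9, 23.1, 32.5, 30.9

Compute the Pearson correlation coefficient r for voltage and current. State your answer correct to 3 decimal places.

0.904

n = 7, Σx = 40, Σy = 157, Σxy = 1033.7, Σx² = 284, Σy² = 3932.58
Sxx = Σx² − (Σx)²/n = 284 − 228.571429 = 55.428571
Sxy = Σxy − (Σx)(Σy)/n = 1033.7 − 897.142857 = 136.557143
Syy = Σy² − (Σy)²/n = 3932.58 − 3521.285714 = 411.294286
r = Sxy/√(Sxx·Syy) = 136.557143/√(22797.454694) = 136.557143/150.988260 = 0.904422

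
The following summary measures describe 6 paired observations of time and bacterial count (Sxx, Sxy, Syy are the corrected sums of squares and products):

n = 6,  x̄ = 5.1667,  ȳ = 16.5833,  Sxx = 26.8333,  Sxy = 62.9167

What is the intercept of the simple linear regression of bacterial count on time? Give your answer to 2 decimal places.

b = Sxy/Sxx = 62.9167/26.8333 = 2.344725
a = ȳ − b·x̄ = 16.5833 − 2.344725·5.1667 = 4.468811

4.47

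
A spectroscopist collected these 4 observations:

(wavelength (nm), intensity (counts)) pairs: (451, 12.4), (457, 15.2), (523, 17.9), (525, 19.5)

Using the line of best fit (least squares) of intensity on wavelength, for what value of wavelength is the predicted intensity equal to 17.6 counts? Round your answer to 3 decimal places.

507.816

n = 4, Σx = 1956, Σy = 65, Σxy = 32138, Σx² = 961404
Sxx = Σx² − (Σx)²/n = 961404 − 956484 = 4920
Sxy = Σxy − (Σx)(Σy)/n = 32138 − 31785 = 353
b = Sxy/Sxx = 353/4920 = 0.071748
a = ȳ − b·x̄ = 16.25 − 0.071748·489 = -18.834756
Set a + b·x = 17.6: x = (17.6 − (-18.834756)) / 0.071748 = 507.815864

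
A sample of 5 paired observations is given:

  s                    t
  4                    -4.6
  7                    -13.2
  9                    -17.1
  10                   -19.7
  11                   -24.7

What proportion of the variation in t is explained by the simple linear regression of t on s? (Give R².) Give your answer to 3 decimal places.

n = 5, Σx = 41, Σy = -79.3, Σxy = -733.4, Σx² = 367, Σy² = 1485.99
Sxx = Σx² − (Σx)²/n = 367 − 336.2 = 30.8
Sxy = Σxy − (Σx)(Σy)/n = -733.4 − (-650.26) = -83.14
Syy = Σy² − (Σy)²/n = 1485.99 − 1257.698 = 228.292
R² = Sxy²/(Sxx·Syy) = (-83.14)²/(30.8·228.292) = 0.983057

0.983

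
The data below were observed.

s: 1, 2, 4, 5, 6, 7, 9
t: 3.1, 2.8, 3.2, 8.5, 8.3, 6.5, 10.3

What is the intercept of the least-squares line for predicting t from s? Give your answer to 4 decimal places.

n = 7, Σx = 34, Σy = 42.7, Σxy = 252, Σx² = 212
Sxx = Σx² − (Σx)²/n = 212 − 165.142857 = 46.857143
Sxy = Σxy − (Σx)(Σy)/n = 252 − 207.4 = 44.6
b = Sxy/Sxx = 44.6/46.857143 = 0.951829
a = ȳ − b·x̄ = 6.1 − 0.951829·4.857143 = 1.476829

1.4768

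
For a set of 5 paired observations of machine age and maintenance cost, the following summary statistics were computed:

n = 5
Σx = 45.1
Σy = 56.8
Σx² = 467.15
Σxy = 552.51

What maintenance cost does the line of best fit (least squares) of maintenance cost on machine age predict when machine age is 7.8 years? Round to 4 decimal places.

Sxx = Σx² − (Σx)²/n = 467.15 − 406.802 = 60.348
Sxy = Σxy − (Σx)(Σy)/n = 552.51 − 512.336 = 40.174
b = Sxy/Sxx = 40.174/60.348 = 0.665706
a = ȳ − b·x̄ = 11.36 − 0.665706·9.02 = 5.355336
ŷ(7.8) = a + b·7.8 = 5.355336 + 0.665706·7.8 = 10.547839

10.5478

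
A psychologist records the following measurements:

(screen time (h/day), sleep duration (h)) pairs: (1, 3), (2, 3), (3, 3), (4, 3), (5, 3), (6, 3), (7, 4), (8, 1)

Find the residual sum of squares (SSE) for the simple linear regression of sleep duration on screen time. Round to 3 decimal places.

4.393

n = 8, Σx = 36, Σy = 23, Σxy = 99, Σx² = 204, Σy² = 71
Sxx = Σx² − (Σx)²/n = 204 − 162 = 42
Sxy = Σxy − (Σx)(Σy)/n = 99 − 103.5 = -4.5
Syy = Σy² − (Σy)²/n = 71 − 66.125 = 4.875
b = Sxy/Sxx = -4.5/42 = -0.107143
SSE = Syy − b·Sxy = 4.875 − (-0.107143)·(-4.5) = 4.392857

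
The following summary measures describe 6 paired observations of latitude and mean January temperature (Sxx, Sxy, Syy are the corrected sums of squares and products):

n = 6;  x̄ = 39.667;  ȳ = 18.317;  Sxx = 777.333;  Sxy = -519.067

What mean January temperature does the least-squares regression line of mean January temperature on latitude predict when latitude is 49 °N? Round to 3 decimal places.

12.085

b = Sxy/Sxx = -519.067/777.333 = -0.667754
a = ȳ − b·x̄ = 18.317 − (-0.667754)·39.667 = 44.804787
ŷ(49) = a + b·49 = 44.804787 + (-0.667754)·49 = 12.084855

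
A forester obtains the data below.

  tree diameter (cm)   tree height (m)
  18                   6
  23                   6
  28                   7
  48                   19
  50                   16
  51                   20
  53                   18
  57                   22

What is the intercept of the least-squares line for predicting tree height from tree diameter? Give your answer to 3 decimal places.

n = 8, Σx = 328, Σy = 114, Σxy = 5382, Σx² = 15100
Sxx = Σx² − (Σx)²/n = 15100 − 13448 = 1652
Sxy = Σxy − (Σx)(Σy)/n = 5382 − 4674 = 708
b = Sxy/Sxx = 708/1652 = 0.428571
a = ȳ − b·x̄ = 14.25 − 0.428571·41 = -3.321429

-3.321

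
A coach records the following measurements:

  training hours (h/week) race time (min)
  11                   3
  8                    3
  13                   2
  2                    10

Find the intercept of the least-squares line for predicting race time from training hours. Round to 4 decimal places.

10.6594

n = 4, Σx = 34, Σy = 18, Σxy = 103, Σx² = 358
Sxx = Σx² − (Σx)²/n = 358 − 289 = 69
Sxy = Σxy − (Σx)(Σy)/n = 103 − 153 = -50
b = Sxy/Sxx = -50/69 = -0.724638
a = ȳ − b·x̄ = 4.5 − (-0.724638)·8.5 = 10.659420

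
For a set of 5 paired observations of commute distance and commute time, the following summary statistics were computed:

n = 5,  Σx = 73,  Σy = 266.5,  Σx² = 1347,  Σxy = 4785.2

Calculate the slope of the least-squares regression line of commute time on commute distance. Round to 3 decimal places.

3.180

Sxx = Σx² − (Σx)²/n = 1347 − 1065.8 = 281.2
Sxy = Σxy − (Σx)(Σy)/n = 4785.2 − 3890.9 = 894.3
b = Sxy/Sxx = 894.3/281.2 = 3.180299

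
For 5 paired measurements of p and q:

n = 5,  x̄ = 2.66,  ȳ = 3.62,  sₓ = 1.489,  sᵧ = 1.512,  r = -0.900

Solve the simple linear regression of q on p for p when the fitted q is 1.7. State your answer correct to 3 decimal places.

b = r · sᵧ/sₓ = -0.9 · 1.512/1.489 = -0.913902
a = ȳ − b·x̄ = 3.62 − (-0.913902)·2.66 = 6.050979
Set a + b·x = 1.7: x = (1.7 − 6.050979) / (-0.913902) = 4.760882

4.761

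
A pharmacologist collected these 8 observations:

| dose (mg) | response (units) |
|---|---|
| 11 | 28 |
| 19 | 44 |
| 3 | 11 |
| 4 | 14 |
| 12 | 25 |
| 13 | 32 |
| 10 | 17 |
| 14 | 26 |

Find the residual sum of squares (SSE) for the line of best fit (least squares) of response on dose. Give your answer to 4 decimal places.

n = 8, Σx = 86, Σy = 197, Σxy = 2483, Σx² = 1116, Σy² = 5651
Sxx = Σx² − (Σx)²/n = 1116 − 924.5 = 191.5
Sxy = Σxy − (Σx)(Σy)/n = 2483 − 2117.75 = 365.25
Syy = Σy² − (Σy)²/n = 5651 − 4851.125 = 799.875
b = Sxy/Sxx = 365.25/191.5 = 1.907311
SSE = Syy − b·Sxy = 799.875 − 1.907311·365.25 = 103.229765

103.2298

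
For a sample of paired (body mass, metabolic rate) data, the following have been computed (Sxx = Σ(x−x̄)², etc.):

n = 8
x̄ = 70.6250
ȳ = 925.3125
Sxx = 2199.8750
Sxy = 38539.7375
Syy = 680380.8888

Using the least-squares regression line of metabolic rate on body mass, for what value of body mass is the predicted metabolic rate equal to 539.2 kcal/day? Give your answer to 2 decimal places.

48.59

b = Sxy/Sxx = 38539.7375/2199.875 = 17.519058
a = ȳ − b·x̄ = 925.3125 − 17.519058·70.625 = -311.970964
Set a + b·x = 539.2: x = (539.2 − (-311.970964)) / 17.519058 = 48.585430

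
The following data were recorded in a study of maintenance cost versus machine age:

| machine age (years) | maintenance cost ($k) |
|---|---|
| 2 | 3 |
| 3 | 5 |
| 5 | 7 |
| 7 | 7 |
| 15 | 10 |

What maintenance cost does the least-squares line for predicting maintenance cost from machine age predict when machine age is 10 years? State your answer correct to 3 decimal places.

n = 5, Σx = 32, Σy = 32, Σxy = 255, Σx² = 312
Sxx = Σx² − (Σx)²/n = 312 − 204.8 = 107.2
Sxy = Σxy − (Σx)(Σy)/n = 255 − 204.8 = 50.2
b = Sxy/Sxx = 50.2/107.2 = 0.468284
a = ȳ − b·x̄ = 6.4 − 0.468284·6.4 = 3.402985
ŷ(10) = a + b·10 = 3.402985 + 0.468284·10 = 8.085821

8.086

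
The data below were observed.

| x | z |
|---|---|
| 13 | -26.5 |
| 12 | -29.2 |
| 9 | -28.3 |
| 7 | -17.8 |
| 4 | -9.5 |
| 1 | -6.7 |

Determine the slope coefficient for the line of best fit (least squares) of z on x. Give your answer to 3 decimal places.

-1.996

n = 6, Σx = 46, Σy = -118, Σxy = -1118.9, Σx² = 460
Sxx = Σx² − (Σx)²/n = 460 − 352.666667 = 107.333333
Sxy = Σxy − (Σx)(Σy)/n = -1118.9 − (-904.666667) = -214.233333
b = Sxy/Sxx = -214.233333/107.333333 = -1.995963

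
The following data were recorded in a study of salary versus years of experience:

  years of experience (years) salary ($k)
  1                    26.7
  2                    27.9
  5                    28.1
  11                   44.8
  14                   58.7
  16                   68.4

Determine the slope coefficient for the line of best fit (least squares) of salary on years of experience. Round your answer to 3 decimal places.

n = 6, Σx = 49, Σy = 254.6, Σxy = 2632, Σx² = 603
Sxx = Σx² − (Σx)²/n = 603 − 400.166667 = 202.833333
Sxy = Σxy − (Σx)(Σy)/n = 2632 − 2079.233333 = 552.766667
b = Sxy/Sxx = 552.766667/202.833333 = 2.725226

2.725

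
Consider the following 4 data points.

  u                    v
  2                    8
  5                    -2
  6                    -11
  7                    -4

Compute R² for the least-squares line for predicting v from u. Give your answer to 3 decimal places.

n = 4, Σx = 20, Σy = -9, Σxy = -88, Σx² = 114, Σy² = 205
Sxx = Σx² − (Σx)²/n = 114 − 100 = 14
Sxy = Σxy − (Σx)(Σy)/n = -88 − (-45) = -43
Syy = Σy² − (Σy)²/n = 205 − 20.25 = 184.75
R² = Sxy²/(Sxx·Syy) = (-43)²/(14·184.75) = 0.714866

0.715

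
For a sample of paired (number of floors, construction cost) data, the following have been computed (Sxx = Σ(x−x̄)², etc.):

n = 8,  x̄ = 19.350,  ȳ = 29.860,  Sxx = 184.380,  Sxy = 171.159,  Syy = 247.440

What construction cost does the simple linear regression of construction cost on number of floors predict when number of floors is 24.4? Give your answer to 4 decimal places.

b = Sxy/Sxx = 171.159/184.38 = 0.928295
a = ȳ − b·x̄ = 29.86 − 0.928295·19.35 = 11.897495
ŷ(24.4) = a + b·24.4 = 11.897495 + 0.928295·24.4 = 34.547889

34.5479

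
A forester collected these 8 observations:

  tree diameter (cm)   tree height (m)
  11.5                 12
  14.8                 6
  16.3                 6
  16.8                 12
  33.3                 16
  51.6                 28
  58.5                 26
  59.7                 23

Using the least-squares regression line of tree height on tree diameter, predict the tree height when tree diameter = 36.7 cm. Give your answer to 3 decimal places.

17.613

n = 8, Σx = 262.5, Σy = 129, Σxy = 5397.9, Σx² = 11657.01
Sxx = Σx² − (Σx)²/n = 11657.01 − 8613.28125 = 3043.72875
Sxy = Σxy − (Σx)(Σy)/n = 5397.9 − 4232.8125 = 1165.0875
b = Sxy/Sxx = 1165.0875/3043.72875 = 0.382783
a = ȳ − b·x̄ = 16.125 − 0.382783·32.8125 = 3.564934
ŷ(36.7) = a + b·36.7 = 3.564934 + 0.382783·36.7 = 17.613069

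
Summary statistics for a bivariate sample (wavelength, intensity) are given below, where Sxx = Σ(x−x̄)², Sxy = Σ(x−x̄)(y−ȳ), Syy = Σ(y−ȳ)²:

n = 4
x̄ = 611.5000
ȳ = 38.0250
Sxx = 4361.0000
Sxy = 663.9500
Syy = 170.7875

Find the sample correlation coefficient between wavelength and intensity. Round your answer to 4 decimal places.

r = Sxy/√(Sxx·Syy) = 663.95/√(744804.2875) = 663.95/863.020444 = 0.769333

0.7693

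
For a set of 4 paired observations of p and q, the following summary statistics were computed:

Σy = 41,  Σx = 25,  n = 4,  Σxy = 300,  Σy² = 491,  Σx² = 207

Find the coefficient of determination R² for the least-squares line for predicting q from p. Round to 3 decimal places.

0.533

Sxx = Σx² − (Σx)²/n = 207 − 156.25 = 50.75
Sxy = Σxy − (Σx)(Σy)/n = 300 − 256.25 = 43.75
Syy = Σy² − (Σy)²/n = 491 − 420.25 = 70.75
R² = Sxy²/(Sxx·Syy) = (43.75)²/(50.75·70.75) = 0.533082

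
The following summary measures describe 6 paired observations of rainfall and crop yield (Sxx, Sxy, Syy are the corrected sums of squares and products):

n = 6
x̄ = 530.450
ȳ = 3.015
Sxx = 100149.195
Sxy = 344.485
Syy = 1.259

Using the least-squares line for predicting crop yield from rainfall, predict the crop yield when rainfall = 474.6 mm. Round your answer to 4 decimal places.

2.8229

b = Sxy/Sxx = 344.485/100149.195 = 0.003440
a = ȳ − b·x̄ = 3.015 − 0.003440·530.45 = 1.190402
ŷ(474.6) = a + b·474.6 = 1.190402 + 0.003440·474.6 = 2.822892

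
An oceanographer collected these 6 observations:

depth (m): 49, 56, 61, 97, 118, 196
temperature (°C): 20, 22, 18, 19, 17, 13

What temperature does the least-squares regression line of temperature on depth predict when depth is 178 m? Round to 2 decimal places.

n = 6, Σx = 577, Σy = 109, Σxy = 9707, Σx² = 71007
Sxx = Σx² − (Σx)²/n = 71007 − 55488.166667 = 15518.833333
Sxy = Σxy − (Σx)(Σy)/n = 9707 − 10482.166667 = -775.166667
b = Sxy/Sxx = -775.166667/15518.833333 = -0.049950
a = ȳ − b·x̄ = 18.166667 − (-0.049950)·96.166667 = 22.970198
ŷ(178) = a + b·178 = 22.970198 + (-0.049950)·178 = 14.079087

14.08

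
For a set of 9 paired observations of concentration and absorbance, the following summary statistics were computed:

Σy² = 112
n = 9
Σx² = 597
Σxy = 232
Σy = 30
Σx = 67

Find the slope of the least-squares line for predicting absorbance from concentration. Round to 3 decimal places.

0.088

Sxx = Σx² − (Σx)²/n = 597 − 498.777778 = 98.222222
Sxy = Σxy − (Σx)(Σy)/n = 232 − 223.333333 = 8.666667
b = Sxy/Sxx = 8.666667/98.222222 = 0.088235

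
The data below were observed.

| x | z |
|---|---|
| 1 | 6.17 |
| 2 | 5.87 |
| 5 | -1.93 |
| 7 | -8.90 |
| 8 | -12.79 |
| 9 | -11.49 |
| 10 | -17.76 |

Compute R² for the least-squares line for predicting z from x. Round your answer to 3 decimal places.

0.973

n = 7, Σx = 42, Σy = -40.83, Σxy = -437.37, Σx² = 324, Σy² = 766.4825
Sxx = Σx² − (Σx)²/n = 324 − 252 = 72
Sxy = Σxy − (Σx)(Σy)/n = -437.37 − (-244.98) = -192.39
Syy = Σy² − (Σy)²/n = 766.4825 − 238.155557 = 528.326943
R² = Sxy²/(Sxx·Syy) = (-192.39)²/(72·528.326943) = 0.973038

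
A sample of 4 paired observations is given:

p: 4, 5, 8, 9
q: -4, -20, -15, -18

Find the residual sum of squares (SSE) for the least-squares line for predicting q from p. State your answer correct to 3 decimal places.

108.265

n = 4, Σx = 26, Σy = -57, Σxy = -398, Σx² = 186, Σy² = 965
Sxx = Σx² − (Σx)²/n = 186 − 169 = 17
Sxy = Σxy − (Σx)(Σy)/n = -398 − (-370.5) = -27.5
Syy = Σy² − (Σy)²/n = 965 − 812.25 = 152.75
b = Sxy/Sxx = -27.5/17 = -1.617647
SSE = Syy − b·Sxy = 152.75 − (-1.617647)·(-27.5) = 108.264706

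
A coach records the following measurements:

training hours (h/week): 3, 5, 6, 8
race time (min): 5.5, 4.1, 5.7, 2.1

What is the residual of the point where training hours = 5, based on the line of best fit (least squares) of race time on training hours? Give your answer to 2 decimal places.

-0.55

n = 4, Σx = 22, Σy = 17.4, Σxy = 88, Σx² = 134
Sxx = Σx² − (Σx)²/n = 134 − 121 = 13
Sxy = Σxy − (Σx)(Σy)/n = 88 − 95.7 = -7.7
b = Sxy/Sxx = -7.7/13 = -0.592308
a = ȳ − b·x̄ = 4.35 − (-0.592308)·5.5 = 7.607692
ŷ(5) = 7.607692 + (-0.592308)·5 = 4.646154
residual = y − ŷ = 4.1 − 4.646154 = -0.546154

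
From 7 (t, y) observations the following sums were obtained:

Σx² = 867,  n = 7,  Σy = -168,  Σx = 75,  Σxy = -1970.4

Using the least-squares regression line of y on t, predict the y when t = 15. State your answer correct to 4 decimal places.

-35.5135

Sxx = Σx² − (Σx)²/n = 867 − 803.571429 = 63.428571
Sxy = Σxy − (Σx)(Σy)/n = -1970.4 − (-1800) = -170.4
b = Sxy/Sxx = -170.4/63.428571 = -2.686486
a = ȳ − b·x̄ = -24 − (-2.686486)·10.714286 = 4.783784
ŷ(15) = a + b·15 = 4.783784 + (-2.686486)·15 = -35.513514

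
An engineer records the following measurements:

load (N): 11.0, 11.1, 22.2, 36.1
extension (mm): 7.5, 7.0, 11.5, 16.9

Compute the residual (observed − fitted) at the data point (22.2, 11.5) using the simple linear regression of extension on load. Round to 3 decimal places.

n = 4, Σx = 80.4, Σy = 42.9, Σxy = 1025.59, Σx² = 2040.26
Sxx = Σx² − (Σx)²/n = 2040.26 − 1616.04 = 424.22
Sxy = Σxy − (Σx)(Σy)/n = 1025.59 − 862.29 = 163.3
b = Sxy/Sxx = 163.3/424.22 = 0.384942
a = ȳ − b·x̄ = 10.725 − 0.384942·20.1 = 2.987670
ŷ(22.2) = 2.987670 + 0.384942·22.2 = 11.533378
residual = y − ŷ = 11.5 − 11.533378 = -0.033378

-0.033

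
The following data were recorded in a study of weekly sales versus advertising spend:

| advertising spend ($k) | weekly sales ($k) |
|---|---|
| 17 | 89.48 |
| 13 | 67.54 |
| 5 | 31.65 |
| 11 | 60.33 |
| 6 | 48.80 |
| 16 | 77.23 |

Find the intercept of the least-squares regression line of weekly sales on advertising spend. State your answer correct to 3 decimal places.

n = 6, Σx = 68, Σy = 375.03, Σxy = 4749.54, Σx² = 896
Sxx = Σx² − (Σx)²/n = 896 − 770.666667 = 125.333333
Sxy = Σxy − (Σx)(Σy)/n = 4749.54 − 4250.34 = 499.2
b = Sxy/Sxx = 499.2/125.333333 = 3.982979
a = ȳ − b·x̄ = 62.505 − 3.982979·11.333333 = 17.364574

17.365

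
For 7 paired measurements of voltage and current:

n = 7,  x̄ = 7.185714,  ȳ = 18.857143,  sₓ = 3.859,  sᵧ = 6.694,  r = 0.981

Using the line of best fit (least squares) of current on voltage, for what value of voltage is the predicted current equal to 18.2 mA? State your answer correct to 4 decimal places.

6.7995

b = r · sᵧ/sₓ = 0.981 · 6.694/3.859 = 1.701688
a = ȳ − b·x̄ = 18.857143 − 1.701688·7.185714 = 6.629300
Set a + b·x = 18.2: x = (18.2 − 6.629300) / 1.701688 = 6.799543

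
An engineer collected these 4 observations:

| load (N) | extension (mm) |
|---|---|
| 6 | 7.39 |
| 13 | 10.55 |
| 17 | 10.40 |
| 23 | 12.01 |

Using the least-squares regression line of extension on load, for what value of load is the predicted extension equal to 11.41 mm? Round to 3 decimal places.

19.883

n = 4, Σx = 59, Σy = 40.35, Σxy = 634.52, Σx² = 1023
Sxx = Σx² − (Σx)²/n = 1023 − 870.25 = 152.75
Sxy = Σxy − (Σx)(Σy)/n = 634.52 − 595.1625 = 39.3575
b = Sxy/Sxx = 39.3575/152.75 = 0.257660
a = ȳ − b·x̄ = 10.0875 − 0.257660·14.75 = 6.287021
Set a + b·x = 11.41: x = (11.41 − 6.287021) / 0.257660 = 19.882742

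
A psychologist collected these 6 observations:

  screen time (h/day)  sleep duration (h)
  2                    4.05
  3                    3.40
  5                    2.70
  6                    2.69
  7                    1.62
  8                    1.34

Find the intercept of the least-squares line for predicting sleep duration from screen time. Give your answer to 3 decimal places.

n = 6, Σx = 31, Σy = 15.8, Σxy = 70, Σx² = 187
Sxx = Σx² − (Σx)²/n = 187 − 160.166667 = 26.833333
Sxy = Σxy − (Σx)(Σy)/n = 70 − 81.633333 = -11.633333
b = Sxy/Sxx = -11.633333/26.833333 = -0.433540
a = ȳ − b·x̄ = 2.633333 − (-0.433540)·5.166667 = 4.873292

4.873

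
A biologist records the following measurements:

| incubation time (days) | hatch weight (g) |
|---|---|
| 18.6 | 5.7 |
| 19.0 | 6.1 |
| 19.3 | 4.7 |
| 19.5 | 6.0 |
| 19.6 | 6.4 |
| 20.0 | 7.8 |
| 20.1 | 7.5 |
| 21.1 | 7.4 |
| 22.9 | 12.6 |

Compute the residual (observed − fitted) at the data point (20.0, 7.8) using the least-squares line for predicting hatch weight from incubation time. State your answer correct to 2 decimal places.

n = 9, Σx = 180.1, Σy = 64.2, Σxy = 1306.5, Σx² = 3617.49
Sxx = Σx² − (Σx)²/n = 3617.49 − 3604.001111 = 13.488889
Sxy = Σxy − (Σx)(Σy)/n = 1306.5 − 1284.713333 = 21.786667
b = Sxy/Sxx = 21.786667/13.488889 = 1.615157
a = ȳ − b·x̄ = 7.133333 − 1.615157·20.011111 = -25.187743
ŷ(20.0) = -25.187743 + 1.615157·20 = 7.115387
residual = y − ŷ = 7.8 − 7.115387 = 0.684613

0.68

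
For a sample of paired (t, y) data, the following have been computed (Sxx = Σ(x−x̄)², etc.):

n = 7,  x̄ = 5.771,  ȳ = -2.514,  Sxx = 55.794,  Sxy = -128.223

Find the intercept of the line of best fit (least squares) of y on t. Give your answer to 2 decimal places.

b = Sxy/Sxx = -128.223/55.794 = -2.298150
a = ȳ − b·x̄ = -2.514 − (-2.298150)·5.771 = 10.748626

10.75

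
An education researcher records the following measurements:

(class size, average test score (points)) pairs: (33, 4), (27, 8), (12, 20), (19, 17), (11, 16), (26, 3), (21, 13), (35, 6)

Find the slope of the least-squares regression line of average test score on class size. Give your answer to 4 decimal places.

n = 8, Σx = 184, Σy = 87, Σxy = 1648, Σx² = 4786
Sxx = Σx² − (Σx)²/n = 4786 − 4232 = 554
Sxy = Σxy − (Σx)(Σy)/n = 1648 − 2001 = -353
b = Sxy/Sxx = -353/554 = -0.637184

-0.6372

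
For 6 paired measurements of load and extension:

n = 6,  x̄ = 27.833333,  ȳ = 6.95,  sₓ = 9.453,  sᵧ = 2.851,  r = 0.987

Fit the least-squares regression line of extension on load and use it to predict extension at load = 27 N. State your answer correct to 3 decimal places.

6.702

b = r · sᵧ/sₓ = 0.987 · 2.851/9.453 = 0.297677
a = ȳ − b·x̄ = 6.95 − 0.297677·27.833333 = -1.335332
ŷ(27) = a + b·27 = -1.335332 + 0.297677·27 = 6.701936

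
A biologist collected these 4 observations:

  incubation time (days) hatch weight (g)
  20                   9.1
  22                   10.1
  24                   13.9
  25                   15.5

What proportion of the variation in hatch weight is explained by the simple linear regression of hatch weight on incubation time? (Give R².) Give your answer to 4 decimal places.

0.9420

n = 4, Σx = 91, Σy = 48.6, Σxy = 1125.3, Σx² = 2085, Σy² = 618.28
Sxx = Σx² − (Σx)²/n = 2085 − 2070.25 = 14.75
Sxy = Σxy − (Σx)(Σy)/n = 1125.3 − 1105.65 = 19.65
Syy = Σy² − (Σy)²/n = 618.28 − 590.49 = 27.79
R² = Sxy²/(Sxx·Syy) = (19.65)²/(14.75·27.79) = 0.941986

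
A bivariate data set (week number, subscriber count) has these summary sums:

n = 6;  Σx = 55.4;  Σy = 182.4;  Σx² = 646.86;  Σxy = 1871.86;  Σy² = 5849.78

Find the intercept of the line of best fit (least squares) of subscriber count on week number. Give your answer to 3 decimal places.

17.594

Sxx = Σx² − (Σx)²/n = 646.86 − 511.526667 = 135.333333
Sxy = Σxy − (Σx)(Σy)/n = 1871.86 − 1684.16 = 187.7
b = Sxy/Sxx = 187.7/135.333333 = 1.386946
a = ȳ − b·x̄ = 30.4 − 1.386946·9.233333 = 17.593867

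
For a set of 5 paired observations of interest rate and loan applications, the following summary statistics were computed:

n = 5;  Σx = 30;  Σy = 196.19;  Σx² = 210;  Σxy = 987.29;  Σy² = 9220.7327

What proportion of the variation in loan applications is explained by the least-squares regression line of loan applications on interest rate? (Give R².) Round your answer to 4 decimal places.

Sxx = Σx² − (Σx)²/n = 210 − 180 = 30
Sxy = Σxy − (Σx)(Σy)/n = 987.29 − 1177.14 = -189.85
Syy = Σy² − (Σy)²/n = 9220.7327 − 7698.10322 = 1522.62948
R² = Sxy²/(Sxx·Syy) = (-189.85)²/(30·1522.62948) = 0.789052

0.7891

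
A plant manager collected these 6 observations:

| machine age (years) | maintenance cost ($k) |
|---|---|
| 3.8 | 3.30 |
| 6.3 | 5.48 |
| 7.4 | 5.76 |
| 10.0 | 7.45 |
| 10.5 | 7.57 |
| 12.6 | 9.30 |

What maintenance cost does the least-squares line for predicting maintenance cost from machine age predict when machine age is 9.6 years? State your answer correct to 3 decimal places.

7.232

n = 6, Σx = 50.6, Σy = 38.86, Σxy = 360.853, Σx² = 477.9
Sxx = Σx² − (Σx)²/n = 477.9 − 426.726667 = 51.173333
Sxy = Σxy − (Σx)(Σy)/n = 360.853 − 327.719333 = 33.133667
b = Sxy/Sxx = 33.133667/51.173333 = 0.647479
a = ȳ − b·x̄ = 6.476667 − 0.647479·8.433333 = 1.016259
ŷ(9.6) = a + b·9.6 = 1.016259 + 0.647479·9.6 = 7.232059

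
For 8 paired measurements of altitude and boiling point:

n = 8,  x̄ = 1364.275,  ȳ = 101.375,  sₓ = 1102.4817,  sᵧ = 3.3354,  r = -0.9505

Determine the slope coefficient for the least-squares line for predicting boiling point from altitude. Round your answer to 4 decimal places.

-0.0029

b = r · sᵧ/sₓ = -0.9505 · 3.3354/1102.4817 = -0.002876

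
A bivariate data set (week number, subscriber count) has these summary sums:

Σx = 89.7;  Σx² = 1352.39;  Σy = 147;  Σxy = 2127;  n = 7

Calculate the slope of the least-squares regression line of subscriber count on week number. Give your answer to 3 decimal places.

1.199

Sxx = Σx² − (Σx)²/n = 1352.39 − 1149.441429 = 202.948571
Sxy = Σxy − (Σx)(Σy)/n = 2127 − 1883.7 = 243.3
b = Sxy/Sxx = 243.3/202.948571 = 1.198826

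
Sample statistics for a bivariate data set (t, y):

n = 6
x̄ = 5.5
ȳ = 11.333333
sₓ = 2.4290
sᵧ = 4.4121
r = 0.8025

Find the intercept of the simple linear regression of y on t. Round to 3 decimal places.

b = r · sᵧ/sₓ = 0.8025 · 4.4121/2.429 = 1.457682
a = ȳ − b·x̄ = 11.333333 − 1.457682·5.5 = 3.316080

3.316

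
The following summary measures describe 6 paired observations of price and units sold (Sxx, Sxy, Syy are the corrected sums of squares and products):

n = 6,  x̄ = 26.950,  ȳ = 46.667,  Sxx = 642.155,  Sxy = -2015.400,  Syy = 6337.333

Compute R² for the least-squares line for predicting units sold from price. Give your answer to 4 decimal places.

0.9981

R² = Sxy²/(Sxx·Syy) = (-2015.4)²/(642.155·6337.333) = 0.998105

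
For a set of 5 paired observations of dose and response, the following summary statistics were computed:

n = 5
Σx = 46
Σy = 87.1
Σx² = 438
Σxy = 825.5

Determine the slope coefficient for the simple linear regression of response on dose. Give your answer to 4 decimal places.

Sxx = Σx² − (Σx)²/n = 438 − 423.2 = 14.8
Sxy = Σxy − (Σx)(Σy)/n = 825.5 − 801.32 = 24.18
b = Sxy/Sxx = 24.18/14.8 = 1.633784

1.6338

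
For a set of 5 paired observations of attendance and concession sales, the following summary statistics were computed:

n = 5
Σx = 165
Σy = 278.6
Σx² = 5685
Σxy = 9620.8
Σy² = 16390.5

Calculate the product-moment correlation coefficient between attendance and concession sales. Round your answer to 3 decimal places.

0.936

Sxx = Σx² − (Σx)²/n = 5685 − 5445 = 240
Sxy = Σxy − (Σx)(Σy)/n = 9620.8 − 9193.8 = 427
Syy = Σy² − (Σy)²/n = 16390.5 − 15523.592 = 866.908
r = Sxy/√(Sxx·Syy) = 427/√(208057.92) = 427/456.133665 = 0.936129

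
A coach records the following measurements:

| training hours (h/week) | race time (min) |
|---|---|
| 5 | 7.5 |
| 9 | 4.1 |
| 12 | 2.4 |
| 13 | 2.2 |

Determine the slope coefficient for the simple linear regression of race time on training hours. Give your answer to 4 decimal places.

-0.6748

n = 4, Σx = 39, Σy = 16.2, Σxy = 131.8, Σx² = 419
Sxx = Σx² − (Σx)²/n = 419 − 380.25 = 38.75
Sxy = Σxy − (Σx)(Σy)/n = 131.8 − 157.95 = -26.15
b = Sxy/Sxx = -26.15/38.75 = -0.674839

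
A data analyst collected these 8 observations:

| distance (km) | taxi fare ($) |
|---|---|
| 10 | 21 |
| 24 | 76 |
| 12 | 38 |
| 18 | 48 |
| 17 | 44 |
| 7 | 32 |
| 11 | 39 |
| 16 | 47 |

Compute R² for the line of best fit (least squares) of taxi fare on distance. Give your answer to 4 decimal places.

0.8198

n = 8, Σx = 115, Σy = 345, Σxy = 5507, Σx² = 1859, Σy² = 16655
Sxx = Σx² − (Σx)²/n = 1859 − 1653.125 = 205.875
Sxy = Σxy − (Σx)(Σy)/n = 5507 − 4959.375 = 547.625
Syy = Σy² − (Σy)²/n = 16655 − 14878.125 = 1776.875
R² = Sxy²/(Sxx·Syy) = (547.625)²/(205.875·1776.875) = 0.819796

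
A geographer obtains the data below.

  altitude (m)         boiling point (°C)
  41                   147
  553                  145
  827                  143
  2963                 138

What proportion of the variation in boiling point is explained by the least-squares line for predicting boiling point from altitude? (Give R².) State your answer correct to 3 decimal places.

n = 4, Σx = 4384, Σy = 573, Σxy = 613367, Σx² = 9770788, Σy² = 82127
Sxx = Σx² − (Σx)²/n = 9770788 − 4804864 = 4965924
Sxy = Σxy − (Σx)(Σy)/n = 613367 − 628008 = -14641
Syy = Σy² − (Σy)²/n = 82127 − 82082.25 = 44.75
R² = Sxy²/(Sxx·Syy) = (-14641)²/(4965924·44.75) = 0.964602

0.965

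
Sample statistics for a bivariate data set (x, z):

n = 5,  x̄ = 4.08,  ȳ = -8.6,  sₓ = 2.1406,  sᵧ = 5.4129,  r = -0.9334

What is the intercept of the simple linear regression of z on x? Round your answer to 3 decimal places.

b = r · sᵧ/sₓ = -0.9334 · 5.4129/2.1406 = -2.360273
a = ȳ − b·x̄ = -8.6 − (-2.360273)·4.08 = 1.029915

1.030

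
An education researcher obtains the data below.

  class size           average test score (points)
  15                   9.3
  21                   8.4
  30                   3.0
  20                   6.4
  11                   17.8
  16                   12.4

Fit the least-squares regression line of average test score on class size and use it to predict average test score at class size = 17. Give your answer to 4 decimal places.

10.8390

n = 6, Σx = 113, Σy = 57.3, Σxy = 928.1, Σx² = 2343
Sxx = Σx² − (Σx)²/n = 2343 − 2128.166667 = 214.833333
Sxy = Σxy − (Σx)(Σy)/n = 928.1 − 1079.15 = -151.05
b = Sxy/Sxx = -151.05/214.833333 = -0.703103
a = ȳ − b·x̄ = 9.55 − (-0.703103)·18.833333 = 22.791777
ŷ(17) = a + b·17 = 22.791777 + (-0.703103)·17 = 10.839022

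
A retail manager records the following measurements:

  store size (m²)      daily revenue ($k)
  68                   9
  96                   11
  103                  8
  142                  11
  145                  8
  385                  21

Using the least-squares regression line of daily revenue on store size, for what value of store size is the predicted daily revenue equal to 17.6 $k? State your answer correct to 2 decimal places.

314.31

n = 6, Σx = 939, Σy = 68, Σxy = 13299, Σx² = 213863
Sxx = Σx² − (Σx)²/n = 213863 − 146953.5 = 66909.5
Sxy = Σxy − (Σx)(Σy)/n = 13299 − 10642 = 2657
b = Sxy/Sxx = 2657/66909.5 = 0.039710
a = ȳ − b·x̄ = 11.333333 − 0.039710·156.5 = 5.118663
Set a + b·x = 17.6: x = (17.6 − 5.118663) / 0.039710 = 314.309384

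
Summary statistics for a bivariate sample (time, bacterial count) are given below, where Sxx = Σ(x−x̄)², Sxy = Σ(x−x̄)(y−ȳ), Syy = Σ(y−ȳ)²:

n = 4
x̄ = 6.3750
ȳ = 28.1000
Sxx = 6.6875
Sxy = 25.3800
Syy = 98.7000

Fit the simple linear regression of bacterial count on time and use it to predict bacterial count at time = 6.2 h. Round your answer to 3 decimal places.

27.436

b = Sxy/Sxx = 25.38/6.6875 = 3.795140
a = ȳ − b·x̄ = 28.1 − 3.795140·6.375 = 3.905981
ŷ(6.2) = a + b·6.2 = 3.905981 + 3.795140·6.2 = 27.435850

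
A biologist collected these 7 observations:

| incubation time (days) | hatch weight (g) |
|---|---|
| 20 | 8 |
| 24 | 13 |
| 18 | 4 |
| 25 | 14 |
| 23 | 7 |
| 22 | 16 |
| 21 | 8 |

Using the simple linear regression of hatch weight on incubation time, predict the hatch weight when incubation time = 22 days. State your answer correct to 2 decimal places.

n = 7, Σx = 153, Σy = 70, Σxy = 1575, Σx² = 3379
Sxx = Σx² − (Σx)²/n = 3379 − 3344.142857 = 34.857143
Sxy = Σxy − (Σx)(Σy)/n = 1575 − 1530 = 45
b = Sxy/Sxx = 45/34.857143 = 1.290984
a = ȳ − b·x̄ = 10 − 1.290984·21.857143 = -18.217213
ŷ(22) = a + b·22 = -18.217213 + 1.290984·22 = 10.184426

10.18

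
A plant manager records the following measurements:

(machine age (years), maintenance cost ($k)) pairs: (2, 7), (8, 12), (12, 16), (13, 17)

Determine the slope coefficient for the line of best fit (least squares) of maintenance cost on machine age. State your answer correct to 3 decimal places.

n = 4, Σx = 35, Σy = 52, Σxy = 523, Σx² = 381
Sxx = Σx² − (Σx)²/n = 381 − 306.25 = 74.75
Sxy = Σxy − (Σx)(Σy)/n = 523 − 455 = 68
b = Sxy/Sxx = 68/74.75 = 0.909699

0.910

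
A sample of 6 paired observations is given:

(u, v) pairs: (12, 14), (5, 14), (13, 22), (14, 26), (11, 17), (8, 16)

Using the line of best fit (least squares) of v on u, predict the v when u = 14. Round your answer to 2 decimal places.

21.73

n = 6, Σx = 63, Σy = 109, Σxy = 1203, Σx² = 719
Sxx = Σx² − (Σx)²/n = 719 − 661.5 = 57.5
Sxy = Σxy − (Σx)(Σy)/n = 1203 − 1144.5 = 58.5
b = Sxy/Sxx = 58.5/57.5 = 1.017391
a = ȳ − b·x̄ = 18.166667 − 1.017391·10.5 = 7.484058
ŷ(14) = a + b·14 = 7.484058 + 1.017391·14 = 21.727536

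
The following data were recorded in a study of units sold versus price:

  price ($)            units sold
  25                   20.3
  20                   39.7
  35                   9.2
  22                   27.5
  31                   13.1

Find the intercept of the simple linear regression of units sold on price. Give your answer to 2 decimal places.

n = 5, Σx = 133, Σy = 109.8, Σxy = 2634.6, Σx² = 3695
Sxx = Σx² − (Σx)²/n = 3695 − 3537.8 = 157.2
Sxy = Σxy − (Σx)(Σy)/n = 2634.6 − 2920.68 = -286.08
b = Sxy/Sxx = -286.08/157.2 = -1.819847
a = ȳ − b·x̄ = 21.96 − (-1.819847)·26.6 = 70.367939

70.37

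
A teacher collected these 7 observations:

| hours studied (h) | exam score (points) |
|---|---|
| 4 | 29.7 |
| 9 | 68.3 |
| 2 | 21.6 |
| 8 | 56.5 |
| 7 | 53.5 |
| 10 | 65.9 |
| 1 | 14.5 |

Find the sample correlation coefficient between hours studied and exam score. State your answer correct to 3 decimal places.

n = 7, Σx = 41, Σy = 310, Σxy = 2276.7, Σx² = 315, Σy² = 16621.1
Sxx = Σx² − (Σx)²/n = 315 − 240.142857 = 74.857143
Sxy = Σxy − (Σx)(Σy)/n = 2276.7 − 1815.714286 = 460.985714
Syy = Σy² − (Σy)²/n = 16621.1 − 13728.571429 = 2892.528571
r = Sxy/√(Sxx·Syy) = 460.985714/√(216526.424490) = 460.985714/465.323999 = 0.990677

0.991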